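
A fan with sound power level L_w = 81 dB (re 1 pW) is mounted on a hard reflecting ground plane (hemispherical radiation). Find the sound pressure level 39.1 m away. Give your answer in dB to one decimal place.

Free-field hemispherical radiation: L_p = L_w − 10·log₁₀(2π·r²), r = 39.1 m.
2π·r² = 9606 m², 10·log₁₀ of that is 39.825 dB.
L_p = 81 − 39.825 = 41.17 dB.

41.2 dB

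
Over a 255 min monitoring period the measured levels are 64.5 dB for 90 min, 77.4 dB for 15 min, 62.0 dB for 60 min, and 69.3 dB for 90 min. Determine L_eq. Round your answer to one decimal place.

L_eq = 10·log₁₀[(1/T)·Σ tᵢ·10^(Lᵢ/10)] with T = 255 min.
Σ tᵢ·10^(Lᵢ/10) = 90·10^(64.5/10) + 15·10^(77.4/10) + 60·10^(62.0/10) + 90·10^(69.3/10) = 1.939e+09.
L_eq = 10·log₁₀(1.939e+09/255) = 68.81 dB.

68.8 dB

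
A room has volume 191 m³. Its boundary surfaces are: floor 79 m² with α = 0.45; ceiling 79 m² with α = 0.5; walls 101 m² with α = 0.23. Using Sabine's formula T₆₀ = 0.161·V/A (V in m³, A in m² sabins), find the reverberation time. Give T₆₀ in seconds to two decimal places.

0.31 s

Summing Sᵢαᵢ: 79·0.45 + 79·0.5 + 101·0.23 = 98.28 m².
T₆₀ = 0.161 × 191 / 98.28 = 0.313 s.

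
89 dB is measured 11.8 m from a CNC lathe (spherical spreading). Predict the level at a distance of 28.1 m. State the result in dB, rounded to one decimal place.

Spherical spreading from a point source gives a 20·log₁₀(r₂/r₁) drop.
L₂ = 89 − 20·log₁₀(28.1/11.8) = 89 − 7.536 = 81.46 dB.

81.5 dB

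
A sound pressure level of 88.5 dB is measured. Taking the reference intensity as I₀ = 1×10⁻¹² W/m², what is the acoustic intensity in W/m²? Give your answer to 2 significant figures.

0.00071 W/m²

I = I₀·10^(L/10) = 10⁻¹² × 10^(88.5/10) = 10^(-3.150).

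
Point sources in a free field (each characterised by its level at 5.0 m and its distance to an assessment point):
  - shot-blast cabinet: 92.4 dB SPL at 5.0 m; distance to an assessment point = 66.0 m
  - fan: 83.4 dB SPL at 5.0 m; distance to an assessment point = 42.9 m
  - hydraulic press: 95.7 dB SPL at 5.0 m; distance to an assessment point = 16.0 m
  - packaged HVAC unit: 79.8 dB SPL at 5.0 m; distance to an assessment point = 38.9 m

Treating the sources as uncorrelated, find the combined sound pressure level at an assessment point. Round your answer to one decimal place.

Propagate each source to the receiver with L = L_ref − 20·log₁₀(r/r_ref), then add intensities.
shot-blast cabinet: 92.4 − 20·log₁₀(66.0/5.0) = 92.4 − 22.41 = 69.99 dB SPL.
fan: 83.4 − 20·log₁₀(42.9/5.0) = 83.4 − 18.67 = 64.73 dB SPL.
hydraulic press: 95.7 − 20·log₁₀(16.0/5.0) = 95.7 − 10.10 = 85.60 dB SPL.
packaged HVAC unit: 79.8 − 20·log₁₀(38.9/5.0) = 79.8 − 17.82 = 61.98 dB SPL.
Σ 10^(L/10) = 3.774e+08 → L_total = 10·log₁₀(3.774e+08) = 85.77 dB SPL.

85.8 dB SPL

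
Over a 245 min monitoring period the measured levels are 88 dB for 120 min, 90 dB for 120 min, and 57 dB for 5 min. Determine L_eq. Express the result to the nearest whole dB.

Weight each interval's intensity by its duration and average over T = 245 min:
Σ tᵢ·10^(Lᵢ/10) = 120·10^(88/10) + 120·10^(90/10) + 5·10^(57/10) = 1.957e+11.
L_eq = 10·log₁₀(1.957e+11/245) = 89.02 dB.

89 dB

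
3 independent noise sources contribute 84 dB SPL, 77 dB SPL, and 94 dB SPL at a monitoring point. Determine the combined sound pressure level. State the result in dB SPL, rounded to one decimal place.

94.5 dB SPL

For uncorrelated sources the intensities add, so convert each level to linear form, sum, and take 10·log₁₀ of the total.
Σ 10^(L/10) = 10^(84/10) + 10^(77/10) + 10^(94/10) = 2.813e+09.
L_total = 10·log₁₀(2.813e+09) = 94.49 dB SPL.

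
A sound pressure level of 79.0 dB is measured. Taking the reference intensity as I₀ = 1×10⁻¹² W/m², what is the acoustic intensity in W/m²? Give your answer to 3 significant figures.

I/I₀ = 10^(79.0/10) = 7.943e+07, so I = 7.943e+07 × 10⁻¹² W/m².

7.94e-05 W/m²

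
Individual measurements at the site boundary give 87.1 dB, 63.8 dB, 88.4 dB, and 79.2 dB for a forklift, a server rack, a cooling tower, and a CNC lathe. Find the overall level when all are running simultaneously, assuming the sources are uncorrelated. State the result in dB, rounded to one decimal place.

Incoherent sources combine by intensity addition: L_total = 10·log₁₀(Σ 10^(L_i/10)).
Σ 10^(L/10) = 10^(87.1/10) + 10^(63.8/10) + 10^(88.4/10) + 10^(79.2/10) = 1.290e+09.
L_total = 10·log₁₀(1.290e+09) = 91.11 dB.

91.1 dB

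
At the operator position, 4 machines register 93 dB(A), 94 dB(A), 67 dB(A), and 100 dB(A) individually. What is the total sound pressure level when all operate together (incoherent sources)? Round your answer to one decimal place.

Incoherent sources combine by intensity addition: L_total = 10·log₁₀(Σ 10^(L_i/10)).
Σ 10^(L/10) = 10^(93/10) + 10^(94/10) + 10^(67/10) + 10^(100/10) = 1.451e+10.
L_total = 10·log₁₀(1.451e+10) = 101.62 dB(A).

101.6 dB(A)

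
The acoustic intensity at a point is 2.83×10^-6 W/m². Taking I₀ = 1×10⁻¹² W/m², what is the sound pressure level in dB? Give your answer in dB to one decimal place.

I/I₀ = 2.83×10^-6/10⁻¹² = 2.83×10^6, and L = 10·log₁₀(I/I₀).
L = 10·(0.4518 + 6) = 64.52 dB.

64.5 dB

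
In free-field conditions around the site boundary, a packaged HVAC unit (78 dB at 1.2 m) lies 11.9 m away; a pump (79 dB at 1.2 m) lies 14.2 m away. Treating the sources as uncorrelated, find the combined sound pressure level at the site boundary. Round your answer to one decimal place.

60.8 dB

Propagate each source to the receiver with L = L_ref − 20·log₁₀(r/r_ref), then add intensities.
packaged HVAC unit: 78 − 20·log₁₀(11.9/1.2) = 78 − 19.93 = 58.07 dB.
pump: 79 − 20·log₁₀(14.2/1.2) = 79 − 21.46 = 57.54 dB.
Σ 10^(L/10) = 1.209e+06 → L_total = 10·log₁₀(1.209e+06) = 60.82 dB.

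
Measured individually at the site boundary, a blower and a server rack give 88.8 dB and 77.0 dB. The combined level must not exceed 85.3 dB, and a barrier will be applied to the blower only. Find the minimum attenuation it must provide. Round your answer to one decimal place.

Everything except the blower sums to 10^(77.0/10) = 5.012e+07 in linear terms, 77.00 dB.
To meet 85.3 dB overall, the treated blower may contribute at most 10^(85.3/10) − 5.012e+07 = 2.887e+08, i.e. 84.60 dB.
So the blower must be reduced from 88.8 to 84.60 dB: IL = 4.20 dB.

4.2 dB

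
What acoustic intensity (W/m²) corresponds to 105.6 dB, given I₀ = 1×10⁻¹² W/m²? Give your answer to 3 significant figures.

I = I₀·10^(L/10) = 10⁻¹² × 10^(105.6/10) = 10^(-1.440).

0.0363 W/m²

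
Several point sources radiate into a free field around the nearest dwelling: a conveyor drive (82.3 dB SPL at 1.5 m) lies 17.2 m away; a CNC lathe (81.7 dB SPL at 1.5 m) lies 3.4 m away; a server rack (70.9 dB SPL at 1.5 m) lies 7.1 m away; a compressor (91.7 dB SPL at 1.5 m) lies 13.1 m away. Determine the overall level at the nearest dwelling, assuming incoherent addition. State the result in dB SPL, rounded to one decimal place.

77.0 dB SPL

Propagate each source to the receiver with L = L_ref − 20·log₁₀(r/r_ref), then add intensities.
conveyor drive: 82.3 − 20·log₁₀(17.2/1.5) = 82.3 − 21.19 = 61.11 dB SPL.
CNC lathe: 81.7 − 20·log₁₀(3.4/1.5) = 81.7 − 7.11 = 74.59 dB SPL.
server rack: 70.9 − 20·log₁₀(7.1/1.5) = 70.9 − 13.50 = 57.40 dB SPL.
compressor: 91.7 − 20·log₁₀(13.1/1.5) = 91.7 − 18.82 = 72.88 dB SPL.
Σ 10^(L/10) = 5.002e+07 → L_total = 10·log₁₀(5.002e+07) = 76.99 dB SPL.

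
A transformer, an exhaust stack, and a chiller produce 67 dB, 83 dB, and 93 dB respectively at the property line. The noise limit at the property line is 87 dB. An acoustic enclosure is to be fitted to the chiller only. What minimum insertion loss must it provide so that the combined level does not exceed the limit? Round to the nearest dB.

The untreated sources together contribute 10^(67/10) + 10^(83/10) = 2.045e+08, i.e. 83.11 dB.
To meet 87 dB overall, the treated chiller may contribute at most 10^(87/10) − 2.045e+08 = 2.966e+08, i.e. 84.72 dB.
So the chiller must be reduced from 93 to 84.72 dB: IL = 8.28 dB.

8 dB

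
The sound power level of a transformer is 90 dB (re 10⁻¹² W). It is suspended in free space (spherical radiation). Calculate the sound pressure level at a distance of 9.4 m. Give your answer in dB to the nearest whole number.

L_p = L_w − 10·log₁₀(4π·r²) with r = 9.4 m.
4π·r² = 1110 m², 10·log₁₀ of that is 30.455 dB.
L_p = 90 − 30.455 = 59.55 dB.

60 dB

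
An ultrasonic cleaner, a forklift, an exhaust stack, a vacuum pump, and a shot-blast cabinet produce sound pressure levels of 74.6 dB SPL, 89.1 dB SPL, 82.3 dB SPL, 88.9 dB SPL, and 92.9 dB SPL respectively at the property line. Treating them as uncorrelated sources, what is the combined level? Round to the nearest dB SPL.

Incoherent sources combine by intensity addition: L_total = 10·log₁₀(Σ 10^(L_i/10)).
Σ 10^(L/10) = 10^(74.6/10) + 10^(89.1/10) + 10^(82.3/10) + 10^(88.9/10) + 10^(92.9/10) = 3.738e+09.
L_total = 10·log₁₀(3.738e+09) = 95.73 dB SPL.

96 dB SPL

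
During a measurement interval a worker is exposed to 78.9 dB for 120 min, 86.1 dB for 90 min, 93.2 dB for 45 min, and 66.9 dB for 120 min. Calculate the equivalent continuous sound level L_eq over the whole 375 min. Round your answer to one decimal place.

85.7 dB

Weight each interval's intensity by its duration and average over T = 375 min:
Σ tᵢ·10^(Lᵢ/10) = 120·10^(78.9/10) + 90·10^(86.1/10) + 45·10^(93.2/10) + 120·10^(66.9/10) = 1.406e+11.
L_eq = 10·log₁₀(1.406e+11/375) = 85.74 dB.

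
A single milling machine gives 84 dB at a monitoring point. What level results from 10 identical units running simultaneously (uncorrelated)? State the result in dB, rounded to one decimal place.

With 10 equal, uncorrelated contributions the intensity is 10× that of one unit, giving a rise of 10·log₁₀ 10.
L_total = 84 + 10·log₁₀(10) = 84 + 10.000 = 94.00 dB.

94.0 dB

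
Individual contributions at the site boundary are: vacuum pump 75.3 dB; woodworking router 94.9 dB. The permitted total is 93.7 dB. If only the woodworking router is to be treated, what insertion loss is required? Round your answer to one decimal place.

1.3 dB

Fixed contribution from the other source: Σ 10^(L/10) = 10^(75.3/10) = 3.388e+07 (75.30 dB).
The limit corresponds to 10^(93.7/10) = 2.344e+09; subtracting the fixed part leaves 2.310e+09 for the woodworking router, i.e. 93.64 dB.
Required insertion loss = 94.9 − 93.64 = 1.26 dB.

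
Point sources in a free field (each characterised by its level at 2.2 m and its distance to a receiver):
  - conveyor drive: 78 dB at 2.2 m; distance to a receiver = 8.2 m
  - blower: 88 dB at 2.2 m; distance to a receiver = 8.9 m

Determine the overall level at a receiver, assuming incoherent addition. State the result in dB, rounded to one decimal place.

Apply inverse-square spreading to bring every level to the receiver, then sum 10^(L/10).
conveyor drive: 78 − 20·log₁₀(8.2/2.2) = 78 − 11.43 = 66.57 dB.
blower: 88 − 20·log₁₀(8.9/2.2) = 88 − 12.14 = 75.86 dB.
Σ 10^(L/10) = 4.310e+07 → L_total = 10·log₁₀(4.310e+07) = 76.34 dB.

76.3 dB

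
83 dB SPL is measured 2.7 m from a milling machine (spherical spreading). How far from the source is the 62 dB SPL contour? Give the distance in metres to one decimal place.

30.3 m

The 21.0 dB drop corresponds to a distance ratio of 10^(21.0/20) for a point source.
r₂ = 2.7·10^((83−62)/20) = 2.7·10^(21.0/20) = 30.29 m.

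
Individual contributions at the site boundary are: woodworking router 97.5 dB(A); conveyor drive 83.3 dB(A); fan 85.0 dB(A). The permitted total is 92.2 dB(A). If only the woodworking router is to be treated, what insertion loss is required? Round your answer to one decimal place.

7.0 dB

The untreated sources together contribute 10^(83.3/10) + 10^(85.0/10) = 5.300e+08, i.e. 87.24 dB(A).
The limit corresponds to 10^(92.2/10) = 1.660e+09; subtracting the fixed part leaves 1.130e+09 for the woodworking router, i.e. 90.53 dB(A).
Required insertion loss = 97.5 − 90.53 = 6.97 dB.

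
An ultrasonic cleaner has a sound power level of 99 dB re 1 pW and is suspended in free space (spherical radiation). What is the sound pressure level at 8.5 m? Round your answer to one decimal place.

Free-field spherical radiation: L_p = L_w − 10·log₁₀(4π·r²), r = 8.5 m.
4π·r² = 907.9 m², 10·log₁₀ of that is 29.580 dB.
L_p = 99 − 29.580 = 69.42 dB.

69.4 dB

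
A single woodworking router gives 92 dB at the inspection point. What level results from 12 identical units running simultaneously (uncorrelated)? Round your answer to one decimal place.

102.8 dB

N identical incoherent sources raise the level by 10·log₁₀ N.
L_total = 92 + 10·log₁₀(12) = 92 + 10.792 = 102.79 dB.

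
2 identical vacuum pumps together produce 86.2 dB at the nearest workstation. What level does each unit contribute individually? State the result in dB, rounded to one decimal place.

83.2 dB

For N identical incoherent sources L_total = L₁ + 10·log₁₀ N, so L₁ = 86.2 − 10·log₁₀(2) = 86.2 − 3.010.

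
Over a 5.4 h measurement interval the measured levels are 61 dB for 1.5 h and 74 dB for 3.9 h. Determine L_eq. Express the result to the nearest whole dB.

L_eq = 10·log₁₀[(1/T)·Σ tᵢ·10^(Lᵢ/10)] with T = 5.4 h.
Σ tᵢ·10^(Lᵢ/10) = 1.5·10^(61/10) + 3.9·10^(74/10) = 9.985e+07.
L_eq = 10·log₁₀(9.985e+07/5.4) = 72.67 dB.

73 dB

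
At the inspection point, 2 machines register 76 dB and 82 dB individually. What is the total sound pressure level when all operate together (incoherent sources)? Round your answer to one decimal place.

83.0 dB

Incoherent sources combine by intensity addition: L_total = 10·log₁₀(Σ 10^(L_i/10)).
Σ 10^(L/10) = 10^(76/10) + 10^(82/10) = 1.983e+08.
L_total = 10·log₁₀(1.983e+08) = 82.97 dB.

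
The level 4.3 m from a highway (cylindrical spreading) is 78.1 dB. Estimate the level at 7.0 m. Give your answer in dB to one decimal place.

Line-source attenuation: ΔL = 10·log₁₀(r₂/r₁) = 10·log₁₀(7.0/4.3) = 2.116 dB.
L₂ = 78.1 − 10·log₁₀(7.0/4.3) = 78.1 − 2.116 = 75.98 dB.

76.0 dB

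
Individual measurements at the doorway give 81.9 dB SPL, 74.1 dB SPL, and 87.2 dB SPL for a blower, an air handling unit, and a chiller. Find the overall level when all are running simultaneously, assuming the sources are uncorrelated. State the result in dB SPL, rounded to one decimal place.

Incoherent sources combine by intensity addition: L_total = 10·log₁₀(Σ 10^(L_i/10)).
Σ 10^(L/10) = 10^(81.9/10) + 10^(74.1/10) + 10^(87.2/10) = 7.054e+08.
L_total = 10·log₁₀(7.054e+08) = 88.48 dB SPL.

88.5 dB SPL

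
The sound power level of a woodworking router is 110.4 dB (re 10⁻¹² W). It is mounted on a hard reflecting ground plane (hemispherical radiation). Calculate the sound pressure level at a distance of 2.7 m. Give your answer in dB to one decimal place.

Free-field hemispherical radiation: L_p = L_w − 10·log₁₀(2π·r²), r = 2.7 m.
2π·r² = 45.8 m², 10·log₁₀ of that is 16.609 dB.
L_p = 110.4 − 16.609 = 93.79 dB.

93.8 dB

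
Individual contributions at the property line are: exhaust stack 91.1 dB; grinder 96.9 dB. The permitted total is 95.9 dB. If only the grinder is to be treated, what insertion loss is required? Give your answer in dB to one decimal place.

The untreated sources together contribute 10^(91.1/10) = 1.288e+09, i.e. 91.10 dB.
To meet 95.9 dB overall, the treated grinder may contribute at most 10^(95.9/10) − 1.288e+09 = 2.602e+09, i.e. 94.15 dB.
So the grinder must be reduced from 96.9 to 94.15 dB: IL = 2.75 dB.

2.7 dB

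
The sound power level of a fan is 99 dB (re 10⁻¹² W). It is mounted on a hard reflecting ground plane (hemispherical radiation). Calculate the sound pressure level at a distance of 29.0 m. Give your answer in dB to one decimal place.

61.8 dB

L_p = L_w − 10·log₁₀(2π·r²) with r = 29.0 m.
2π·r² = 5284 m², 10·log₁₀ of that is 37.230 dB.
L_p = 99 − 37.230 = 61.77 dB.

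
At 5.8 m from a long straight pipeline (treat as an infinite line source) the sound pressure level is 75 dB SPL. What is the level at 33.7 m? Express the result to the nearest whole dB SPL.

Cylindrical spreading from a line source gives a 10·log₁₀(r₂/r₁) drop.
L₂ = 75 − 10·log₁₀(33.7/5.8) = 75 − 7.642 = 67.36 dB SPL.

67 dB SPL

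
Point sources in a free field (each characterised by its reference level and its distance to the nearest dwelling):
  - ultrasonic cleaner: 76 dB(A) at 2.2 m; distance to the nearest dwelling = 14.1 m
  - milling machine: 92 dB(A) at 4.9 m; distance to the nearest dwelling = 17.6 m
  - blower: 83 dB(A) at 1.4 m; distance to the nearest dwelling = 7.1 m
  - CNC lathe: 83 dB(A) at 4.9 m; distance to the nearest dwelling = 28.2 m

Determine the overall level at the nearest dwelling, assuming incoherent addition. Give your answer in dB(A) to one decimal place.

81.4 dB(A)

Propagate each source to the receiver with L = L_ref − 20·log₁₀(r/r_ref), then add intensities.
ultrasonic cleaner: 76 − 20·log₁₀(14.1/2.2) = 76 − 16.14 = 59.86 dB(A).
milling machine: 92 − 20·log₁₀(17.6/4.9) = 92 − 11.11 = 80.89 dB(A).
blower: 83 − 20·log₁₀(7.1/1.4) = 83 − 14.10 = 68.90 dB(A).
CNC lathe: 83 − 20·log₁₀(28.2/4.9) = 83 − 15.20 = 67.80 dB(A).
Σ 10^(L/10) = 1.376e+08 → L_total = 10·log₁₀(1.376e+08) = 81.39 dB(A).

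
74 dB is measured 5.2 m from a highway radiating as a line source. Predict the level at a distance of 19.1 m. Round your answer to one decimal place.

Cylindrical spreading from a line source gives a 10·log₁₀(r₂/r₁) drop.
L₂ = 74 − 10·log₁₀(19.1/5.2) = 74 − 5.650 = 68.35 dB.

68.3 dB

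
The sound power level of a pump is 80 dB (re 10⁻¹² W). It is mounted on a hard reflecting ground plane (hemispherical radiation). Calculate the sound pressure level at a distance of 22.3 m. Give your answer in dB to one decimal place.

Free-field hemispherical radiation: L_p = L_w − 10·log₁₀(2π·r²), r = 22.3 m.
2π·r² = 3125 m², 10·log₁₀ of that is 34.948 dB.
L_p = 80 − 34.948 = 45.05 dB.

45.1 dB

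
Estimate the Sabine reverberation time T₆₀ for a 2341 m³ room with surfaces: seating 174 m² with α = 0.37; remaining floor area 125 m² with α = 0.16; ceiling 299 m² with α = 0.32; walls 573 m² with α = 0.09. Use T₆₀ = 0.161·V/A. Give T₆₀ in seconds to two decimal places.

1.63 s

Total absorption A = 174·0.37 + 125·0.16 + 299·0.32 + 573·0.09 = 231.63 m² sabins.
T₆₀ = 0.161·V/A = 0.161·2341/231.63 = 1.627 s.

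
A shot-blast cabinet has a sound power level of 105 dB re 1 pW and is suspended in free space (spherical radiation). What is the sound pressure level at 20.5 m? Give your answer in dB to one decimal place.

67.8 dB

The power spreads over a sphere of area 4π·r², so L_p = L_w − 10·log₁₀(4π·r²).
4π·r² = 5281 m², 10·log₁₀ of that is 37.227 dB.
L_p = 105 − 37.227 = 67.77 dB.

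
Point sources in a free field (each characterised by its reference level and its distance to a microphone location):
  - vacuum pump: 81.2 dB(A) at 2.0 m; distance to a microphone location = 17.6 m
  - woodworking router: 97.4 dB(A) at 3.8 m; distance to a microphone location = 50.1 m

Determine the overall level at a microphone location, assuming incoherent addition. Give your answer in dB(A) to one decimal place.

First find each source's level at the receiver (point-source: −20·log₁₀(r/r_ref)), then combine on an intensity basis.
vacuum pump: 81.2 − 20·log₁₀(17.6/2.0) = 81.2 − 18.89 = 62.31 dB(A).
woodworking router: 97.4 − 20·log₁₀(50.1/3.8) = 97.4 − 22.40 = 75.00 dB(A).
Σ 10^(L/10) = 3.332e+07 → L_total = 10·log₁₀(3.332e+07) = 75.23 dB(A).

75.2 dB(A)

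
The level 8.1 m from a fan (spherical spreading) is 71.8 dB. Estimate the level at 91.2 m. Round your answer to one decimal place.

50.8 dB

Point-source attenuation: ΔL = 20·log₁₀(r₂/r₁) = 20·log₁₀(91.2/8.1) = 21.030 dB.
L₂ = 71.8 − 20·log₁₀(91.2/8.1) = 71.8 − 21.030 = 50.77 dB.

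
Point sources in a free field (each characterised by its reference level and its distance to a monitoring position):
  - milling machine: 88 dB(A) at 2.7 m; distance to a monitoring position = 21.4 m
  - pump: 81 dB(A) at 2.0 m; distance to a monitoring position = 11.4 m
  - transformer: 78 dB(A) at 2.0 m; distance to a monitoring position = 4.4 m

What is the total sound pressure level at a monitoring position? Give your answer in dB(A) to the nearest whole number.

First find each source's level at the receiver (point-source: −20·log₁₀(r/r_ref)), then combine on an intensity basis.
milling machine: 88 − 20·log₁₀(21.4/2.7) = 88 − 17.98 = 70.02 dB(A).
pump: 81 − 20·log₁₀(11.4/2.0) = 81 − 15.12 = 65.88 dB(A).
transformer: 78 − 20·log₁₀(4.4/2.0) = 78 − 6.85 = 71.15 dB(A).
Σ 10^(L/10) = 2.695e+07 → L_total = 10·log₁₀(2.695e+07) = 74.31 dB(A).

74 dB(A)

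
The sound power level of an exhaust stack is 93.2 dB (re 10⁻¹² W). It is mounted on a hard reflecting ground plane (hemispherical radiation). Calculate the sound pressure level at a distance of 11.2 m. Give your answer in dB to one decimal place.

64.2 dB

Free-field hemispherical radiation: L_p = L_w − 10·log₁₀(2π·r²), r = 11.2 m.
2π·r² = 788.2 m², 10·log₁₀ of that is 28.966 dB.
L_p = 93.2 − 28.966 = 64.23 dB.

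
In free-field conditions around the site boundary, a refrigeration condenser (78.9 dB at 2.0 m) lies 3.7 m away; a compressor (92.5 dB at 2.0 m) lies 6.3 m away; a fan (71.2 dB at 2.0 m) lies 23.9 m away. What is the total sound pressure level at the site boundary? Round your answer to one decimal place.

83.1 dB

Apply inverse-square spreading to bring every level to the receiver, then sum 10^(L/10).
refrigeration condenser: 78.9 − 20·log₁₀(3.7/2.0) = 78.9 − 5.34 = 73.56 dB.
compressor: 92.5 − 20·log₁₀(6.3/2.0) = 92.5 − 9.97 = 82.53 dB.
fan: 71.2 − 20·log₁₀(23.9/2.0) = 71.2 − 21.55 = 49.65 dB.
Σ 10^(L/10) = 2.020e+08 → L_total = 10·log₁₀(2.020e+08) = 83.05 dB.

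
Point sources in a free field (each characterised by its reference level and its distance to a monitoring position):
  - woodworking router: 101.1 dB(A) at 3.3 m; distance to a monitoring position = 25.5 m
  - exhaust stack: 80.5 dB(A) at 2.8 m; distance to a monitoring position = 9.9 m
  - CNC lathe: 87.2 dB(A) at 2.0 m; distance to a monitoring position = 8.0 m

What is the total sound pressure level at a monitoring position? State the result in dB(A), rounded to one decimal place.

84.1 dB(A)

First find each source's level at the receiver (point-source: −20·log₁₀(r/r_ref)), then combine on an intensity basis.
woodworking router: 101.1 − 20·log₁₀(25.5/3.3) = 101.1 − 17.76 = 83.34 dB(A).
exhaust stack: 80.5 − 20·log₁₀(9.9/2.8) = 80.5 − 10.97 = 69.53 dB(A).
CNC lathe: 87.2 − 20·log₁₀(8.0/2.0) = 87.2 − 12.04 = 75.16 dB(A).
Σ 10^(L/10) = 2.575e+08 → L_total = 10·log₁₀(2.575e+08) = 84.11 dB(A).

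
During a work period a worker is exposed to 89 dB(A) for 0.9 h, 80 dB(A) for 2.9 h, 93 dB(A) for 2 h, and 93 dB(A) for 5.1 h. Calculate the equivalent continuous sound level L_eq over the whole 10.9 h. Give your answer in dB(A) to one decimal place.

91.4 dB(A)

L_eq = 10·log₁₀[(1/T)·Σ tᵢ·10^(Lᵢ/10)] with T = 10.9 h.
Σ tᵢ·10^(Lᵢ/10) = 0.9·10^(89/10) + 2.9·10^(80/10) + 2·10^(93/10) + 5.1·10^(93/10) = 1.517e+10.
L_eq = 10·log₁₀(1.517e+10/10.9) = 91.44 dB(A).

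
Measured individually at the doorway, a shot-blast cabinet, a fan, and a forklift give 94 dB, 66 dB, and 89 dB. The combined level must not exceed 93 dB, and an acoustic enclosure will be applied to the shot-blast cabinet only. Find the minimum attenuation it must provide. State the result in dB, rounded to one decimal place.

3.2 dB

Fixed contribution from the other sources: Σ 10^(L/10) = 10^(66/10) + 10^(89/10) = 7.983e+08 (89.02 dB).
To meet 93 dB overall, the treated shot-blast cabinet may contribute at most 10^(93/10) − 7.983e+08 = 1.197e+09, i.e. 90.78 dB.
Required insertion loss = 94 − 90.78 = 3.22 dB.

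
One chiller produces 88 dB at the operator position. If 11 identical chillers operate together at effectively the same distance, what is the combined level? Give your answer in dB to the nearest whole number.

98 dB

L_total = L₁ + 10·log₁₀ N for N identical incoherent sources.
L_total = 88 + 10·log₁₀(11) = 88 + 10.414 = 98.41 dB.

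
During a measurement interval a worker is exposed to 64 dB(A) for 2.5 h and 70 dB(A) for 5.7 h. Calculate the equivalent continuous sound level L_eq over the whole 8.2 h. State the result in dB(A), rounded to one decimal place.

68.9 dB(A)

The energy average is taken in the linear domain: L_eq = 10·log₁₀[(Σ tᵢ·10^(Lᵢ/10))/T], T = 8.2 h.
Σ tᵢ·10^(Lᵢ/10) = 2.5·10^(64/10) + 5.7·10^(70/10) = 6.328e+07.
L_eq = 10·log₁₀(6.328e+07/8.2) = 68.87 dB(A).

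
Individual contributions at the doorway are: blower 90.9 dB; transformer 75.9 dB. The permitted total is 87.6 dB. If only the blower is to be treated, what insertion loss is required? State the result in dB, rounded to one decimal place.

Fixed contribution from the other source: Σ 10^(L/10) = 10^(75.9/10) = 3.890e+07 (75.90 dB).
To meet 87.6 dB overall, the treated blower may contribute at most 10^(87.6/10) − 3.890e+07 = 5.365e+08, i.e. 87.30 dB.
Required insertion loss = 90.9 − 87.30 = 3.60 dB.

3.6 dB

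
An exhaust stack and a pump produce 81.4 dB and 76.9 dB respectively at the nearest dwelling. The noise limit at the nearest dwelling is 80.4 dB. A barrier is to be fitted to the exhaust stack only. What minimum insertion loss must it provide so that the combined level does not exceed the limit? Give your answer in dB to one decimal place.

Everything except the exhaust stack sums to 10^(76.9/10) = 4.898e+07 in linear terms, 76.90 dB.
The limit corresponds to 10^(80.4/10) = 1.096e+08; subtracting the fixed part leaves 6.067e+07 for the exhaust stack, i.e. 77.83 dB.
So the exhaust stack must be reduced from 81.4 to 77.83 dB: IL = 3.57 dB.

3.6 dB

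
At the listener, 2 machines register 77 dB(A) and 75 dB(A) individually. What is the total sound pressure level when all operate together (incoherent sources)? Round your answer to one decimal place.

79.1 dB(A)

Incoherent sources combine by intensity addition: L_total = 10·log₁₀(Σ 10^(L_i/10)).
Σ 10^(L/10) = 10^(77/10) + 10^(75/10) = 8.174e+07.
L_total = 10·log₁₀(8.174e+07) = 79.12 dB(A).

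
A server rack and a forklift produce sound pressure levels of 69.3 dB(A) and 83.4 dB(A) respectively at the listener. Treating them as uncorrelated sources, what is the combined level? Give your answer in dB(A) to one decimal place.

Incoherent sources combine by intensity addition: L_total = 10·log₁₀(Σ 10^(L_i/10)).
Σ 10^(L/10) = 10^(69.3/10) + 10^(83.4/10) = 2.273e+08.
L_total = 10·log₁₀(2.273e+08) = 83.57 dB(A).

83.6 dB(A)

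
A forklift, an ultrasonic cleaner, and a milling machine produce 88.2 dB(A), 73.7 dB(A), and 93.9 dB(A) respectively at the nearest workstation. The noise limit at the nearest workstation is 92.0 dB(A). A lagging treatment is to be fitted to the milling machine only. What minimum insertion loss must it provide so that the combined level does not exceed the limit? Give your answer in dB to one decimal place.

4.4 dB

Everything except the milling machine sums to 10^(88.2/10) + 10^(73.7/10) = 6.841e+08 in linear terms, 88.35 dB(A).
To meet 92.0 dB(A) overall, the treated milling machine may contribute at most 10^(92.0/10) − 6.841e+08 = 9.008e+08, i.e. 89.55 dB(A).
Required insertion loss = 93.9 − 89.55 = 4.35 dB.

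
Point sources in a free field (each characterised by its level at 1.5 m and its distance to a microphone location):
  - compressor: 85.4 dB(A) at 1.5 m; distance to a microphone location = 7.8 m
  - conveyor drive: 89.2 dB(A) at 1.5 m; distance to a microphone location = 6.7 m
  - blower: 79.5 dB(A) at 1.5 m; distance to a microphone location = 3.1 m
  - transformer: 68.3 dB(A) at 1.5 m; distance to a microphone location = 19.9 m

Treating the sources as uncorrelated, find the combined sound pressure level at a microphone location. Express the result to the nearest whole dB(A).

79 dB(A)

First find each source's level at the receiver (point-source: −20·log₁₀(r/r_ref)), then combine on an intensity basis.
compressor: 85.4 − 20·log₁₀(7.8/1.5) = 85.4 − 14.32 = 71.08 dB(A).
conveyor drive: 89.2 − 20·log₁₀(6.7/1.5) = 89.2 − 13.00 = 76.20 dB(A).
blower: 79.5 − 20·log₁₀(3.1/1.5) = 79.5 − 6.31 = 73.19 dB(A).
transformer: 68.3 − 20·log₁₀(19.9/1.5) = 68.3 − 22.46 = 45.84 dB(A).
Σ 10^(L/10) = 7.542e+07 → L_total = 10·log₁₀(7.542e+07) = 78.77 dB(A).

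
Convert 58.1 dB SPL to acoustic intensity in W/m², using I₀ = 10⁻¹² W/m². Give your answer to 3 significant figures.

6.46e-07 W/m²

I/I₀ = 10^(58.1/10) = 6.457e+05, so I = 6.457e+05 × 10⁻¹² W/m².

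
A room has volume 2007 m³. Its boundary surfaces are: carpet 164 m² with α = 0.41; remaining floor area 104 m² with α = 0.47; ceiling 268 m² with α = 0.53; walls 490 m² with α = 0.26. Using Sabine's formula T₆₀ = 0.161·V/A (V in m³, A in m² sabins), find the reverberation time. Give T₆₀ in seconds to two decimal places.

Summing Sᵢαᵢ: 164·0.41 + 104·0.47 + 268·0.53 + 490·0.26 = 385.56 m².
T₆₀ = 0.161·V/A = 0.161·2007/385.56 = 0.838 s.

0.84 s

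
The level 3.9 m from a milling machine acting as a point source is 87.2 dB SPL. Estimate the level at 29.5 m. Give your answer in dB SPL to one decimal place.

Point-source attenuation: ΔL = 20·log₁₀(r₂/r₁) = 20·log₁₀(29.5/3.9) = 17.575 dB.
L₂ = 87.2 − 20·log₁₀(29.5/3.9) = 87.2 − 17.575 = 69.62 dB SPL.

69.6 dB SPL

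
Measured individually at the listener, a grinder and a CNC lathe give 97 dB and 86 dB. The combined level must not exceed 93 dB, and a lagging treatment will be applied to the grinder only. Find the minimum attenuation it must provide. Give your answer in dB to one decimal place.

5.0 dB

Everything except the grinder sums to 10^(86/10) = 3.981e+08 in linear terms, 86.00 dB.
The limit corresponds to 10^(93/10) = 1.995e+09; subtracting the fixed part leaves 1.597e+09 for the grinder, i.e. 92.03 dB.
Required insertion loss = 97 − 92.03 = 4.97 dB.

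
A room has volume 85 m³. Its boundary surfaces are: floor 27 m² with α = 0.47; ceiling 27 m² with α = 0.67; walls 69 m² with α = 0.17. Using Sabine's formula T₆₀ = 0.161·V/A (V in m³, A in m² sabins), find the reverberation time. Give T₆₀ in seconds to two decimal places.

Total absorption A = 27·0.47 + 27·0.67 + 69·0.17 = 42.51 m² sabins.
T₆₀ = 0.161 × 85 / 42.51 = 0.322 s.

0.32 s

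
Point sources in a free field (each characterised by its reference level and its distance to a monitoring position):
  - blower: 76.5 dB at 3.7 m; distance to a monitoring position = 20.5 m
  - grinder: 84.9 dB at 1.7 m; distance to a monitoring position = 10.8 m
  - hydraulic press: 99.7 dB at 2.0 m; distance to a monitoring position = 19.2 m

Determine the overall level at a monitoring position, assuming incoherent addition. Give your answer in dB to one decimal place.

Apply inverse-square spreading to bring every level to the receiver, then sum 10^(L/10).
blower: 76.5 − 20·log₁₀(20.5/3.7) = 76.5 − 14.87 = 61.63 dB.
grinder: 84.9 − 20·log₁₀(10.8/1.7) = 84.9 − 16.06 = 68.84 dB.
hydraulic press: 99.7 − 20·log₁₀(19.2/2.0) = 99.7 − 19.65 = 80.05 dB.
Σ 10^(L/10) = 1.104e+08 → L_total = 10·log₁₀(1.104e+08) = 80.43 dB.

80.4 dB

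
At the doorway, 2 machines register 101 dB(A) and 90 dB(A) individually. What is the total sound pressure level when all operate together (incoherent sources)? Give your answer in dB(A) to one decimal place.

101.3 dB(A)

Incoherent sources combine by intensity addition: L_total = 10·log₁₀(Σ 10^(L_i/10)).
Σ 10^(L/10) = 10^(101/10) + 10^(90/10) = 1.359e+10.
L_total = 10·log₁₀(1.359e+10) = 101.33 dB(A).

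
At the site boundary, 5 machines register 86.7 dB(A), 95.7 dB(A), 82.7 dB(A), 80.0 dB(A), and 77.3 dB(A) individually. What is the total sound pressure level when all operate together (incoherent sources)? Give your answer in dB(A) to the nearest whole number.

97 dB(A)

For uncorrelated sources the intensities add, so convert each level to linear form, sum, and take 10·log₁₀ of the total.
Σ 10^(L/10) = 10^(86.7/10) + 10^(95.7/10) + 10^(82.7/10) + 10^(80.0/10) + 10^(77.3/10) = 4.523e+09.
L_total = 10·log₁₀(4.523e+09) = 96.55 dB(A).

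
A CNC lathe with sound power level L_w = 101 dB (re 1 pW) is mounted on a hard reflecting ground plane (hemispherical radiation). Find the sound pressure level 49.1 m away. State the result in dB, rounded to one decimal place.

L_p = L_w − 10·log₁₀(2π·r²) with r = 49.1 m.
2π·r² = 1.515e+04 m², 10·log₁₀ of that is 41.803 dB.
L_p = 101 − 41.803 = 59.20 dB.

59.2 dB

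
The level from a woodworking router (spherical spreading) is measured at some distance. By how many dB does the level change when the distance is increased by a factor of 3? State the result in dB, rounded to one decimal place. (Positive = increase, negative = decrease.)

-9.5 dB

With spherical spreading the level changes by −20·log₁₀(r₂/r₁).
ΔL = −20·log₁₀(3) = -9.54 dB.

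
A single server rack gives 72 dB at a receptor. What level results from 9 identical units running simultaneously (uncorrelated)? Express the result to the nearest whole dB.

With 9 equal, uncorrelated contributions the intensity is 9× that of one unit, giving a rise of 10·log₁₀ 9.
L_total = 72 + 10·log₁₀(9) = 72 + 9.542 = 81.54 dB.

82 dB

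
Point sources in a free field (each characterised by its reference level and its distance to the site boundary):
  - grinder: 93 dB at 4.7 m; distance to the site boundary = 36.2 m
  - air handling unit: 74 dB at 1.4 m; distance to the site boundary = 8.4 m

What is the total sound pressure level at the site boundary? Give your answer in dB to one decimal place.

75.4 dB

First find each source's level at the receiver (point-source: −20·log₁₀(r/r_ref)), then combine on an intensity basis.
grinder: 93 − 20·log₁₀(36.2/4.7) = 93 − 17.73 = 75.27 dB.
air handling unit: 74 − 20·log₁₀(8.4/1.4) = 74 − 15.56 = 58.44 dB.
Σ 10^(L/10) = 3.433e+07 → L_total = 10·log₁₀(3.433e+07) = 75.36 dB.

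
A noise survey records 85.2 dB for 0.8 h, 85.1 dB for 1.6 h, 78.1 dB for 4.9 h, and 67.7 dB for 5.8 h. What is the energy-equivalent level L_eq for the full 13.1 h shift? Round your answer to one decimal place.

79.4 dB

L_eq = 10·log₁₀[(1/T)·Σ tᵢ·10^(Lᵢ/10)] with T = 13.1 h.
Σ tᵢ·10^(Lᵢ/10) = 0.8·10^(85.2/10) + 1.6·10^(85.1/10) + 4.9·10^(78.1/10) + 5.8·10^(67.7/10) = 1.133e+09.
L_eq = 10·log₁₀(1.133e+09/13.1) = 79.37 dB.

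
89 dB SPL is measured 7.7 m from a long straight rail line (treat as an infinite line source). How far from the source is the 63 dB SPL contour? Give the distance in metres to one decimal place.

The 26.0 dB drop corresponds to a distance ratio of 10^(26.0/10) for a line source.
r₂ = 7.7·10^((89−63)/10) = 7.7·10^(26.0/10) = 3065.43 m.

3065.4 m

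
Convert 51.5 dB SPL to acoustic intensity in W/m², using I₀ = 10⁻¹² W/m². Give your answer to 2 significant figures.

I/I₀ = 10^(51.5/10) = 1.413e+05, so I = 1.413e+05 × 10⁻¹² W/m².

1.4e-07 W/m²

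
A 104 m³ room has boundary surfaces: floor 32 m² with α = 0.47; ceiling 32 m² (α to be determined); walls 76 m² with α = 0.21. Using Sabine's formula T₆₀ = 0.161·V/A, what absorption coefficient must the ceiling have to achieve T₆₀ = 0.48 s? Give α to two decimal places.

Required total absorption A = 0.161·104/0.48 = 34.88 m².
Absorption from the other surfaces = 32·0.47 + 76·0.21 = 31.00 m², so the ceiling must supply 3.88 m² over 32 m².
α = 3.88/32 = 0.121.

0.12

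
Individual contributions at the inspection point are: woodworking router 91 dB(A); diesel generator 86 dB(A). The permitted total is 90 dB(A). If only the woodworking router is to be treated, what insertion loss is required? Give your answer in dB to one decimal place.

Fixed contribution from the other source: Σ 10^(L/10) = 10^(86/10) = 3.981e+08 (86.00 dB(A)).
The limit corresponds to 10^(90/10) = 1.000e+09; subtracting the fixed part leaves 6.019e+08 for the woodworking router, i.e. 87.80 dB(A).
So the woodworking router must be reduced from 91 to 87.80 dB(A): IL = 3.20 dB.

3.2 dB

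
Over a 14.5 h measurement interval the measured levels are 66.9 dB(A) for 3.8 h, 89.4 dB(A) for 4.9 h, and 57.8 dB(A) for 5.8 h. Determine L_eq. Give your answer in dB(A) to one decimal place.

The energy average is taken in the linear domain: L_eq = 10·log₁₀[(Σ tᵢ·10^(Lᵢ/10))/T], T = 14.5 h.
Σ tᵢ·10^(Lᵢ/10) = 3.8·10^(66.9/10) + 4.9·10^(89.4/10) + 5.8·10^(57.8/10) = 4.290e+09.
L_eq = 10·log₁₀(4.290e+09/14.5) = 84.71 dB(A).

84.7 dB(A)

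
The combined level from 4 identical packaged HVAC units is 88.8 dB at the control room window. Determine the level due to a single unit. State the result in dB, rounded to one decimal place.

82.8 dB

Dividing the total intensity by 4 lowers the level by 10·log₁₀ 4 = 6.021 dB: L₁ = 88.8 − 6.021.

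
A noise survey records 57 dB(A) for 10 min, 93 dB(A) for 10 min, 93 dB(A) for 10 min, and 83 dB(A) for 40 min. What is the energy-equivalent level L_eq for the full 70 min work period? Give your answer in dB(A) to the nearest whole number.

88 dB(A)

Weight each interval's intensity by its duration and average over T = 70 min:
Σ tᵢ·10^(Lᵢ/10) = 10·10^(57/10) + 10·10^(93/10) + 10·10^(93/10) + 40·10^(83/10) = 4.789e+10.
L_eq = 10·log₁₀(4.789e+10/70) = 88.35 dB(A).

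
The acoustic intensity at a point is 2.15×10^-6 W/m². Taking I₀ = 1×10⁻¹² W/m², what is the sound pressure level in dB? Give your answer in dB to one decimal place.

63.3 dB

I/I₀ = 2.15×10^-6/10⁻¹² = 2.15×10^6, and L = 10·log₁₀(I/I₀).
L = 10·(0.3324 + 6) = 63.32 dB.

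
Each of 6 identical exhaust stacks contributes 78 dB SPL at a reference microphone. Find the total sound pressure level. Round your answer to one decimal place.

L_total = L₁ + 10·log₁₀ N for N identical incoherent sources.
L_total = 78 + 10·log₁₀(6) = 78 + 7.782 = 85.78 dB SPL.

85.8 dB SPL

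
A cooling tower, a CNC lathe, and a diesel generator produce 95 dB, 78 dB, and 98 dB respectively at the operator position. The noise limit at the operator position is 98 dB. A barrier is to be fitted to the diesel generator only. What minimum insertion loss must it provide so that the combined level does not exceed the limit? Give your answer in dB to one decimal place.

Fixed contribution from the other sources: Σ 10^(L/10) = 10^(95/10) + 10^(78/10) = 3.225e+09 (95.09 dB).
To meet 98 dB overall, the treated diesel generator may contribute at most 10^(98/10) − 3.225e+09 = 3.084e+09, i.e. 94.89 dB.
So the diesel generator must be reduced from 98 to 94.89 dB: IL = 3.11 dB.

3.1 dB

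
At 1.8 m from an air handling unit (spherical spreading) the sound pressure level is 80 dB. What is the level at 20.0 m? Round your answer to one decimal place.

59.1 dB

Spherical spreading from a point source gives a 20·log₁₀(r₂/r₁) drop.
L₂ = 80 − 20·log₁₀(20.0/1.8) = 80 − 20.915 = 59.08 dB.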